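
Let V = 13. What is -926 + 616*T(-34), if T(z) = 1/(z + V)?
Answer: -2866/3 ≈ -955.33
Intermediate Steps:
T(z) = 1/(13 + z) (T(z) = 1/(z + 13) = 1/(13 + z))
-926 + 616*T(-34) = -926 + 616/(13 - 34) = -926 + 616/(-21) = -926 + 616*(-1/21) = -926 - 88/3 = -2866/3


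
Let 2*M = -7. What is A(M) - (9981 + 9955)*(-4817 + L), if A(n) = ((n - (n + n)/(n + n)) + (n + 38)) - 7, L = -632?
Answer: 108631287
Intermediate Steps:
M = -7/2 (M = (1/2)*(-7) = -7/2 ≈ -3.5000)
A(n) = 30 + 2*n (A(n) = ((n - 2*n/(2*n)) + (38 + n)) - 7 = ((n - 2*n*1/(2*n)) + (38 + n)) - 7 = ((n - 1*1) + (38 + n)) - 7 = ((n - 1) + (38 + n)) - 7 = ((-1 + n) + (38 + n)) - 7 = (37 + 2*n) - 7 = 30 + 2*n)
A(M) - (9981 + 9955)*(-4817 + L) = (30 + 2*(-7/2)) - (9981 + 9955)*(-4817 - 632) = (30 - 7) - 19936*(-5449) = 23 - 1*(-108631264) = 23 + 108631264 = 108631287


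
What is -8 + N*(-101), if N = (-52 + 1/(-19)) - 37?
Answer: 170740/19 ≈ 8986.3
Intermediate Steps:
N = -1692/19 (N = (-52 - 1/19) - 37 = -989/19 - 37 = -1692/19 ≈ -89.053)
-8 + N*(-101) = -8 - 1692/19*(-101) = -8 + 170892/19 = 170740/19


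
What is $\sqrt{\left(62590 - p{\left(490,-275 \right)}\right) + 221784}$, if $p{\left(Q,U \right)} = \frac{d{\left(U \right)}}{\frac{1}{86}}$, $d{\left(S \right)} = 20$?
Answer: $3 \sqrt{31406} \approx 531.65$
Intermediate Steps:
$p{\left(Q,U \right)} = 1720$ ($p{\left(Q,U \right)} = \frac{20}{\frac{1}{86}} = 20 \frac{1}{\frac{1}{86}} = 20 \cdot 86 = 1720$)
$\sqrt{\left(62590 - p{\left(490,-275 \right)}\right) + 221784} = \sqrt{\left(62590 - 1720\right) + 221784} = \sqrt{60870 + 221784} = \sqrt{282654} = 3 \sqrt{31406}$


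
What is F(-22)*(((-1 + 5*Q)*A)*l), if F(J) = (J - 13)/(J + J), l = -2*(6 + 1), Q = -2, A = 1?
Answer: 245/2 ≈ 122.50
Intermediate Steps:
l = -14 (l = -2*7 = -14)
F(J) = (-13 + J)/(2*J) (F(J) = (-13 + J)/((2*J)) = (-13 + J)*(1/(2*J)) = (-13 + J)/(2*J))
F(-22)*(((-1 + 5*Q)*A)*l) = ((1/2)*(-13 - 22)/(-22))*(((-1 + 5*(-2))*1)*(-14)) = ((1/2)*(-1/22)*(-35))*(((-1 - 10)*1)*(-14)) = 35*(-11*1*(-14))/44 = 35*(-11*(-14))/44 = (35/44)*154 = 245/2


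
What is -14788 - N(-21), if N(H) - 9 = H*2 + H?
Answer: -14734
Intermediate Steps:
N(H) = 9 + 3*H (N(H) = 9 + (H*2 + H) = 9 + (2*H + H) = 9 + 3*H)
-14788 - N(-21) = -14788 - (9 + 3*(-21)) = -14788 - (9 - 63) = -14788 - 1*(-54) = -14788 + 54 = -14734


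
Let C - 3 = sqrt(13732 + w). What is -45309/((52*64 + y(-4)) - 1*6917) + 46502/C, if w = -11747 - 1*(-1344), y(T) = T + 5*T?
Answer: -176804649/5997580 + 23251*sqrt(3329)/1660 ≈ 778.67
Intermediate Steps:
y(T) = 6*T
w = -10403 (w = -11747 + 1344 = -10403)
C = 3 + sqrt(3329) (C = 3 + sqrt(13732 - 10403) = 3 + sqrt(3329) ≈ 60.698)
-45309/((52*64 + y(-4)) - 1*6917) + 46502/C = -45309/((52*64 + 6*(-4)) - 1*6917) + 46502/(3 + sqrt(3329)) = -45309/((3328 - 24) - 6917) + 46502/(3 + sqrt(3329)) = -45309/(3304 - 6917) + 46502/(3 + sqrt(3329)) = -45309/(-3613) + 46502/(3 + sqrt(3329)) = -45309*(-1/3613) + 46502/(3 + sqrt(3329)) = 45309/3613 + 46502/(3 + sqrt(3329))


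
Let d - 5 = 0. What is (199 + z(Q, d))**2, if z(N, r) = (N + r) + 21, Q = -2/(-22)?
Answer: 6130576/121 ≈ 50666.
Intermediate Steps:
Q = 1/11 (Q = -2*(-1/22) = 1/11 ≈ 0.090909)
d = 5 (d = 5 + 0 = 5)
z(N, r) = 21 + N + r
(199 + z(Q, d))**2 = (199 + (21 + 1/11 + 5))**2 = (199 + 287/11)**2 = (2476/11)**2 = 6130576/121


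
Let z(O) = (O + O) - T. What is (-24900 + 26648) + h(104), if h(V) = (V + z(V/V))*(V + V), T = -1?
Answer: 24004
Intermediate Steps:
z(O) = 1 + 2*O (z(O) = (O + O) - 1*(-1) = 2*O + 1 = 1 + 2*O)
h(V) = 2*V*(3 + V) (h(V) = (V + (1 + 2*(V/V)))*(V + V) = (V + (1 + 2*1))*(2*V) = (V + (1 + 2))*(2*V) = (V + 3)*(2*V) = (3 + V)*(2*V) = 2*V*(3 + V))
(-24900 + 26648) + h(104) = (-24900 + 26648) + 2*104*(3 + 104) = 1748 + 2*104*107 = 1748 + 22256 = 24004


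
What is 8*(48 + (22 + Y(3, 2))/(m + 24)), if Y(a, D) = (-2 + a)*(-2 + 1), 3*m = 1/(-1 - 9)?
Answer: 281136/719 ≈ 391.01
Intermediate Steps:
m = -1/30 (m = 1/(3*(-1 - 9)) = (⅓)/(-10) = (⅓)*(-⅒) = -1/30 ≈ -0.033333)
Y(a, D) = 2 - a (Y(a, D) = (-2 + a)*(-1) = 2 - a)
8*(48 + (22 + Y(3, 2))/(m + 24)) = 8*(48 + (22 + (2 - 1*3))/(-1/30 + 24)) = 8*(48 + (22 + (2 - 3))/(719/30)) = 8*(48 + (22 - 1)*(30/719)) = 8*(48 + 21*(30/719)) = 8*(48 + 630/719) = 8*(35142/719) = 281136/719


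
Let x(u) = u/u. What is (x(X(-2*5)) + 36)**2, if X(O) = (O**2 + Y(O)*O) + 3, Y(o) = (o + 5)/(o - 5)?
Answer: 1369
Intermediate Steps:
Y(o) = (5 + o)/(-5 + o)
X(O) = 3 + O**2 + O*(5 + O)/(-5 + O) (X(O) = (O**2 + ((5 + O)/(-5 + O))*O) + 3 = (O**2 + O*(5 + O)/(-5 + O)) + 3 = 3 + O**2 + O*(5 + O)/(-5 + O))
x(u) = 1
(x(X(-2*5)) + 36)**2 = (1 + 36)**2 = 37**2 = 1369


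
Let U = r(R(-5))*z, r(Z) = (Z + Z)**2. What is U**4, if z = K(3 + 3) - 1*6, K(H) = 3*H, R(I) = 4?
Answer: 347892350976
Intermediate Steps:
r(Z) = 4*Z**2 (r(Z) = (2*Z)**2 = 4*Z**2)
z = 12 (z = 3*(3 + 3) - 1*6 = 3*6 - 6 = 18 - 6 = 12)
U = 768 (U = (4*4**2)*12 = (4*16)*12 = 64*12 = 768)
U**4 = 768**4 = 347892350976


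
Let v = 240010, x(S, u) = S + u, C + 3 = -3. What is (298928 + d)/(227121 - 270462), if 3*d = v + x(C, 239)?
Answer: -379009/43341 ≈ -8.7448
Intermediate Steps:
C = -6 (C = -3 - 3 = -6)
d = 80081 (d = (240010 + (-6 + 239))/3 = (240010 + 233)/3 = (⅓)*240243 = 80081)
(298928 + d)/(227121 - 270462) = (298928 + 80081)/(227121 - 270462) = 379009/(-43341) = 379009*(-1/43341) = -379009/43341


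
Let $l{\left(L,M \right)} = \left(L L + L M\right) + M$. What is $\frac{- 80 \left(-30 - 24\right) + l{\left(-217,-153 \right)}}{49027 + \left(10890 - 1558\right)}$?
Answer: $\frac{84457}{58359} \approx 1.4472$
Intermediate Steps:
$l{\left(L,M \right)} = M + L^{2} + L M$ ($l{\left(L,M \right)} = \left(L^{2} + L M\right) + M = M + L^{2} + L M$)
$\frac{- 80 \left(-30 - 24\right) + l{\left(-217,-153 \right)}}{49027 + \left(10890 - 1558\right)} = \frac{- 80 \left(-30 - 24\right) - \left(-33048 - 47089\right)}{49027 + \left(10890 - 1558\right)} = \frac{\left(-80\right) \left(-54\right) + \left(-153 + 47089 + 33201\right)}{49027 + 9332} = \frac{4320 + 80137}{58359} = 84457 \cdot \frac{1}{58359} = \frac{84457}{58359}$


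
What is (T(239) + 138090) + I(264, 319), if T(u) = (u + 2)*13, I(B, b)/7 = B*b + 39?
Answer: 731008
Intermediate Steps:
I(B, b) = 273 + 7*B*b (I(B, b) = 7*(B*b + 39) = 7*(39 + B*b) = 273 + 7*B*b)
T(u) = 26 + 13*u (T(u) = (2 + u)*13 = 26 + 13*u)
(T(239) + 138090) + I(264, 319) = ((26 + 13*239) + 138090) + (273 + 7*264*319) = ((26 + 3107) + 138090) + (273 + 589512) = (3133 + 138090) + 589785 = 141223 + 589785 = 731008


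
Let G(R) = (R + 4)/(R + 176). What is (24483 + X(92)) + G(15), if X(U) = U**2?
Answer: 6292896/191 ≈ 32947.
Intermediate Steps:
G(R) = (4 + R)/(176 + R)
(24483 + X(92)) + G(15) = (24483 + 92**2) + (4 + 15)/(176 + 15) = (24483 + 8464) + 19/191 = 32947 + (1/191)*19 = 32947 + 19/191 = 6292896/191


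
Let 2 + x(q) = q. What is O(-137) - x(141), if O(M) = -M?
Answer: -2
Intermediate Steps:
x(q) = -2 + q
O(-137) - x(141) = -1*(-137) - (-2 + 141) = 137 - 1*139 = 137 - 139 = -2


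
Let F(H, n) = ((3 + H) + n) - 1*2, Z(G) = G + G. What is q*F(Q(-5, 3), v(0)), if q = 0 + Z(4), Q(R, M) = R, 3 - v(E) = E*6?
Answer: -8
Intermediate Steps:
v(E) = 3 - 6*E (v(E) = 3 - E*6 = 3 - 6*E)
Z(G) = 2*G
F(H, n) = 1 + H + n (F(H, n) = (3 + H + n) - 2 = 1 + H + n)
q = 8 (q = 0 + 2*4 = 0 + 8 = 8)
q*F(Q(-5, 3), v(0)) = 8*(1 - 5 + (3 - 6*0)) = 8*(1 - 5 + (3 + 0)) = 8*(1 - 5 + 3) = 8*(-1) = -8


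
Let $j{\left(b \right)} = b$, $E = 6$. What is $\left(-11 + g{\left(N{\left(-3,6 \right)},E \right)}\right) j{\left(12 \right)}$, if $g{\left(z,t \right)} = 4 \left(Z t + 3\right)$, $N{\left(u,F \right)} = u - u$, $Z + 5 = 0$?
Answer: $-1428$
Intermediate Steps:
$Z = -5$ ($Z = -5 + 0 = -5$)
$N{\left(u,F \right)} = 0$
$g{\left(z,t \right)} = 12 - 20 t$ ($g{\left(z,t \right)} = 4 \left(- 5 t + 3\right) = 4 \left(3 - 5 t\right) = 12 - 20 t$)
$\left(-11 + g{\left(N{\left(-3,6 \right)},E \right)}\right) j{\left(12 \right)} = \left(-11 + \left(12 - 120\right)\right) 12 = \left(-11 - 108\right) 12 = \left(-119\right) 12 = -1428$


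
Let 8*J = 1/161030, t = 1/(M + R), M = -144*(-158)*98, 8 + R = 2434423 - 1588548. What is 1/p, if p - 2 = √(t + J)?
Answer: 7924126558240/15848248752677 - 12*√120067108497317315/15848248752677 ≈ 0.49974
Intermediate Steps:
R = 845867 (R = -8 + (2434423 - 1588548) = -8 + 845875 = 845867)
M = 2229696 (M = 22752*98 = 2229696)
t = 1/3075563 (t = 1/(2229696 + 845867) = 1/3075563 ≈ 3.2514e-7)
J = 1/1288240 (J = (⅛)/161030 = (⅛)*(1/161030) = 1/1288240 ≈ 7.7625e-7)
p = 2 + 3*√120067108497317315/990515819780 (p = 2 + √(1/3075563 + 1/1288240) = 2 + √(4363803/3962063279120) = 2 + 3*√120067108497317315/990515819780 ≈ 2.0010)
1/p = 1/(2 + 3*√120067108497317315/990515819780)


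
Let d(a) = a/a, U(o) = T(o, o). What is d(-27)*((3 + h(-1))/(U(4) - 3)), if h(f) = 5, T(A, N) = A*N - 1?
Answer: ⅔ ≈ 0.66667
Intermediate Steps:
T(A, N) = -1 + A*N
U(o) = -1 + o² (U(o) = -1 + o*o = -1 + o²)
d(a) = 1
d(-27)*((3 + h(-1))/(U(4) - 3)) = 1*((3 + 5)/((-1 + 4²) - 3)) = 1*(8/((-1 + 16) - 3)) = 1*(8/(15 - 3)) = 1*(8/12) = 1*(8*(1/12)) = 1*(⅔) = ⅔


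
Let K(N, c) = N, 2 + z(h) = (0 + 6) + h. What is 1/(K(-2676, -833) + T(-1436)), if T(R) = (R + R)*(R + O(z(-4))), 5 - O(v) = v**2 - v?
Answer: 1/4107156 ≈ 2.4348e-7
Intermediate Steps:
z(h) = 4 + h (z(h) = -2 + ((0 + 6) + h) = -2 + (6 + h) = 4 + h)
O(v) = 5 + v - v**2 (O(v) = 5 - (v**2 - v) = 5 + (v - v**2) = 5 + v - v**2)
T(R) = 2*R*(5 + R) (T(R) = (R + R)*(R + (5 + (4 - 4) - (4 - 4)**2)) = (2*R)*(R + (5 + 0 - 1*0**2)) = (2*R)*(R + (5 + 0 - 1*0)) = (2*R)*(R + (5 + 0 + 0)) = (2*R)*(R + 5) = (2*R)*(5 + R) = 2*R*(5 + R))
1/(K(-2676, -833) + T(-1436)) = 1/(-2676 + 2*(-1436)*(5 - 1436)) = 1/(-2676 + 2*(-1436)*(-1431)) = 1/(-2676 + 4109832) = 1/4107156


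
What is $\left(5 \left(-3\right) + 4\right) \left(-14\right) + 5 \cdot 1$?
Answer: $159$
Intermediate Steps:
$\left(5 \left(-3\right) + 4\right) \left(-14\right) + 5 \cdot 1 = \left(-15 + 4\right) \left(-14\right) + 5 = \left(-11\right) \left(-14\right) + 5 = 154 + 5 = 159$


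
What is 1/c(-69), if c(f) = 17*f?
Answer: -1/1173 ≈ -0.00085251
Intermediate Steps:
1/c(-69) = 1/(17*(-69)) = 1/(-1173) = -1/1173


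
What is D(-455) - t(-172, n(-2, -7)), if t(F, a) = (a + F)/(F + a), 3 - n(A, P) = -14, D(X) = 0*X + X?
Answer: -456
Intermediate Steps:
D(X) = X (D(X) = 0 + X = X)
n(A, P) = 17 (n(A, P) = 3 - 1*(-14) = 3 + 14 = 17)
t(F, a) = 1 (t(F, a) = (F + a)/(F + a) = 1)
D(-455) - t(-172, n(-2, -7)) = -455 - 1*1 = -455 - 1 = -456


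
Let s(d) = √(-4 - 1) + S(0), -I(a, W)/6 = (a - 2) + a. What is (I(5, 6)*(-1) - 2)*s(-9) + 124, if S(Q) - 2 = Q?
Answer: 216 + 46*I*√5 ≈ 216.0 + 102.86*I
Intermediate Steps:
S(Q) = 2 + Q
I(a, W) = 12 - 12*a (I(a, W) = -6*((a - 2) + a) = -6*((-2 + a) + a) = -6*(-2 + 2*a) = 12 - 12*a)
s(d) = 2 + I*√5 (s(d) = √(-4 - 1) + (2 + 0) = √(-5) + 2 = I*√5 + 2 = 2 + I*√5)
(I(5, 6)*(-1) - 2)*s(-9) + 124 = ((12 - 12*5)*(-1) - 2)*(2 + I*√5) + 124 = ((12 - 60)*(-1) - 2)*(2 + I*√5) + 124 = (-48*(-1) - 2)*(2 + I*√5) + 124 = (48 - 2)*(2 + I*√5) + 124 = 46*(2 + I*√5) + 124 = (92 + 46*I*√5) + 124 = 216 + 46*I*√5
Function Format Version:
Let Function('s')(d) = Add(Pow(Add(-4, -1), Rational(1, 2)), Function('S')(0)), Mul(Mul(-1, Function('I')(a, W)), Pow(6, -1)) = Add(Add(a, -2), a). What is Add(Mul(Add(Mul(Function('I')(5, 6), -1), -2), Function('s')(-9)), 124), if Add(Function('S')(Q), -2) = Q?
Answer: Add(216, Mul(46, I, Pow(5, Rational(1, 2)))) ≈ Add(216.00, Mul(102.86, I))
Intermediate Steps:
Function('S')(Q) = Add(2, Q)
Function('I')(a, W) = Add(12, Mul(-12, a)) (Function('I')(a, W) = Mul(-6, Add(Add(a, -2), a)) = Mul(-6, Add(Add(-2, a), a)) = Mul(-6, Add(-2, Mul(2, a))) = Add(12, Mul(-12, a)))
Function('s')(d) = Add(2, Mul(I, Pow(5, Rational(1, 2)))) (Function('s')(d) = Add(Pow(Add(-4, -1), Rational(1, 2)), Add(2, 0)) = Add(Pow(-5, Rational(1, 2)), 2) = Add(Mul(I, Pow(5, Rational(1, 2))), 2) = Add(2, Mul(I, Pow(5, Rational(1, 2)))))
Add(Mul(Add(Mul(Function('I')(5, 6), -1), -2), Function('s')(-9)), 124) = Add(Mul(Add(Mul(Add(12, Mul(-12, 5)), -1), -2), Add(2, Mul(I, Pow(5, Rational(1, 2))))), 124) = Add(Mul(Add(Mul(Add(12, -60), -1), -2), Add(2, Mul(I, Pow(5, Rational(1, 2))))), 124) = Add(Mul(Add(Mul(-48, -1), -2), Add(2, Mul(I, Pow(5, Rational(1, 2))))), 124) = Add(Mul(Add(48, -2), Add(2, Mul(I, Pow(5, Rational(1, 2))))), 124) = Add(Mul(46, Add(2, Mul(I, Pow(5, Rational(1, 2))))), 124) = Add(Add(92, Mul(46, I, Pow(5, Rational(1, 2)))), 124) = Add(216, Mul(46, I, Pow(5, Rational(1, 2))))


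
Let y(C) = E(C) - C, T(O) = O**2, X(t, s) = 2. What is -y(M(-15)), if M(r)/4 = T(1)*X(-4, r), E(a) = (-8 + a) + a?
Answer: 0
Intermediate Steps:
E(a) = -8 + 2*a
M(r) = 8 (M(r) = 4*(1**2*2) = 4*(1*2) = 4*2 = 8)
y(C) = -8 + C (y(C) = (-8 + 2*C) - C = -8 + C)
-y(M(-15)) = -(-8 + 8) = -1*0 = 0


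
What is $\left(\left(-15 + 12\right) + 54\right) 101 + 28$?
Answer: $5179$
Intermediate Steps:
$\left(\left(-15 + 12\right) + 54\right) 101 + 28 = \left(-3 + 54\right) 101 + 28 = 51 \cdot 101 + 28 = 5151 + 28 = 5179$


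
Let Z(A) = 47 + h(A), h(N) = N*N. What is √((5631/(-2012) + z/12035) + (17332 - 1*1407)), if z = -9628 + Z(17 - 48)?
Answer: √93353738643595595/2421442 ≈ 126.18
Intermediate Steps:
h(N) = N²
Z(A) = 47 + A²
z = -8620 (z = -9628 + (47 + (17 - 48)²) = -9628 + (47 + (-31)²) = -9628 + (47 + 961) = -9628 + 1008 = -8620)
√((5631/(-2012) + z/12035) + (17332 - 1*1407)) = √((5631/(-2012) - 8620/12035) + (17332 - 1*1407)) = √((5631*(-1/2012) - 8620*1/12035) + (17332 - 1407)) = √((-5631/2012 - 1724/2407) + 15925) = √(-17022505/4842884 + 15925) = √(77105905195/4842884) = √93353738643595595/2421442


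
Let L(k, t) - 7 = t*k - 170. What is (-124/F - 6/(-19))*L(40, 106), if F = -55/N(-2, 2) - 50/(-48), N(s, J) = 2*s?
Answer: -221845878/6745 ≈ -32890.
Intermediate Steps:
F = 355/24 (F = -55/(2*(-2)) - 50/(-48) = -55/(-4) - 50*(-1/48) = -55*(-¼) + 25/24 = 55/4 + 25/24 = 355/24 ≈ 14.792)
L(k, t) = -163 + k*t (L(k, t) = 7 + (t*k - 170) = 7 + (k*t - 170) = 7 + (-170 + k*t) = -163 + k*t)
(-124/F - 6/(-19))*L(40, 106) = (-124/355/24 - 6/(-19))*(-163 + 40*106) = (-124*24/355 - 6*(-1/19))*(-163 + 4240) = (-2976/355 + 6/19)*4077 = -54414/6745*4077 = -221845878/6745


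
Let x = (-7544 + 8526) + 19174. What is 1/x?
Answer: 1/20156 ≈ 4.9613e-5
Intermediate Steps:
x = 20156 (x = 982 + 19174 = 20156)
1/x = 1/20156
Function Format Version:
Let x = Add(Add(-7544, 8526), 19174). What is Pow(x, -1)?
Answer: Rational(1, 20156) ≈ 4.9613e-5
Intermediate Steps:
x = 20156 (x = Add(982, 19174) = 20156)
Pow(x, -1) = Pow(20156, -1) = Rational(1, 20156)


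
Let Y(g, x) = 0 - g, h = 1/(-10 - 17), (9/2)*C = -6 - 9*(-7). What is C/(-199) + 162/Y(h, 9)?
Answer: 2611240/597 ≈ 4373.9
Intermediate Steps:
C = 38/3 (C = 2*(-6 - 9*(-7))/9 = 2*(-6 + 63)/9 = (2/9)*57 = 38/3 ≈ 12.667)
h = -1/27 (h = 1/(-27) = -1/27 ≈ -0.037037)
Y(g, x) = -g
C/(-199) + 162/Y(h, 9) = (38/3)/(-199) + 162/((-1*(-1/27))) = (38/3)*(-1/199) + 162/(1/27) = -38/597 + 162*27 = -38/597 + 4374 = 2611240/597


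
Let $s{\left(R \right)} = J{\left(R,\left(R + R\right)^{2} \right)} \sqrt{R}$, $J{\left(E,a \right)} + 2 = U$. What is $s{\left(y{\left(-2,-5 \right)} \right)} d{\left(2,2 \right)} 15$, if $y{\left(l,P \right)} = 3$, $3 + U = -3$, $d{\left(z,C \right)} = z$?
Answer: $- 240 \sqrt{3} \approx -415.69$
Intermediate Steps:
$U = -6$ ($U = -3 - 3 = -6$)
$J{\left(E,a \right)} = -8$ ($J{\left(E,a \right)} = -2 - 6 = -8$)
$s{\left(R \right)} = - 8 \sqrt{R}$
$s{\left(y{\left(-2,-5 \right)} \right)} d{\left(2,2 \right)} 15 = - 8 \sqrt{3} \cdot 2 \cdot 15 = - 16 \sqrt{3} \cdot 15 = - 240 \sqrt{3}$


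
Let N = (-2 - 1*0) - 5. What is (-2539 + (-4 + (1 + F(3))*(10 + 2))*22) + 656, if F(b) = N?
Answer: -3555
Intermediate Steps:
N = -7 (N = (-2 + 0) - 5 = -2 - 5 = -7)
F(b) = -7
(-2539 + (-4 + (1 + F(3))*(10 + 2))*22) + 656 = (-2539 + (-4 + (1 - 7)*(10 + 2))*22) + 656 = (-2539 + (-4 - 6*12)*22) + 656 = (-2539 + (-4 - 72)*22) + 656 = (-2539 - 76*22) + 656 = (-2539 - 1672) + 656 = -4211 + 656 = -3555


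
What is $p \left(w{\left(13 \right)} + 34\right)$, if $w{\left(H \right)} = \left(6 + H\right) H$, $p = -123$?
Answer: $-34563$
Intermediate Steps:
$w{\left(H \right)} = H \left(6 + H\right)$
$p \left(w{\left(13 \right)} + 34\right) = - 123 \left(13 \left(6 + 13\right) + 34\right) = - 123 \left(13 \cdot 19 + 34\right) = - 123 \left(247 + 34\right) = \left(-123\right) 281 = -34563$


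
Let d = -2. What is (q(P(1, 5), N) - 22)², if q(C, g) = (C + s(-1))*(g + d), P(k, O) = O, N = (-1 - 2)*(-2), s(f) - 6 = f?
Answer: 324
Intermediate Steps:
s(f) = 6 + f
N = 6 (N = -3*(-2) = 6)
q(C, g) = (-2 + g)*(5 + C) (q(C, g) = (C + (6 - 1))*(g - 2) = (C + 5)*(-2 + g) = (5 + C)*(-2 + g) = (-2 + g)*(5 + C))
(q(P(1, 5), N) - 22)² = ((-10 - 2*5 + 5*6 + 5*6) - 22)² = ((-10 - 10 + 30 + 30) - 22)² = (40 - 22)² = 18² = 324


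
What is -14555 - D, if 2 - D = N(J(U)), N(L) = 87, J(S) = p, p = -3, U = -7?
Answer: -14470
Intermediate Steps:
J(S) = -3
D = -85 (D = 2 - 1*87 = 2 - 87 = -85)
-14555 - D = -14555 - 1*(-85) = -14555 + 85 = -14470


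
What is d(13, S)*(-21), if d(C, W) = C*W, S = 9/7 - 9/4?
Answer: 1053/4 ≈ 263.25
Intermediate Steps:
S = -27/28 (S = 9*(⅐) - 9*¼ = 9/7 - 9/4 = -27/28 ≈ -0.96429)
d(13, S)*(-21) = (13*(-27/28))*(-21) = -351/28*(-21) = 1053/4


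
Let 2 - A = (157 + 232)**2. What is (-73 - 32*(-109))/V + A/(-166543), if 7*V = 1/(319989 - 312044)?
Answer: 31630716898494/166543 ≈ 1.8993e+8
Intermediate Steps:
A = -151319 (A = 2 - (157 + 232)**2 = 2 - 1*389**2 = 2 - 1*151321 = 2 - 151321 = -151319)
V = 1/55615 (V = 1/(7*(319989 - 312044)) = (1/7)/7945 = (1/7)*(1/7945) = 1/55615 ≈ 1.7981e-5)
(-73 - 32*(-109))/V + A/(-166543) = (-73 - 32*(-109))/(1/55615) - 151319/(-166543) = (-73 + 3488)*55615 - 151319*(-1/166543) = 3415*55615 + 151319/166543 = 189925225 + 151319/166543 = 31630716898494/166543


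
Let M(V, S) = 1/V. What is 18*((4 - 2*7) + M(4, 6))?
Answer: -351/2 ≈ -175.50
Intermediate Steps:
18*((4 - 2*7) + M(4, 6)) = 18*((4 - 2*7) + 1/4) = 18*((4 - 14) + ¼) = 18*(-10 + ¼) = 18*(-39/4) = -351/2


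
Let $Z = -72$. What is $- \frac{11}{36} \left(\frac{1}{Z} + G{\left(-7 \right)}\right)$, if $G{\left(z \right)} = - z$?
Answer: $- \frac{5533}{2592} \approx -2.1346$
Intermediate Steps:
$- \frac{11}{36} \left(\frac{1}{Z} + G{\left(-7 \right)}\right) = - \frac{11}{36} \left(\frac{1}{-72} - -7\right) = \left(-11\right) \frac{1}{36} \left(- \frac{1}{72} + 7\right) = \left(- \frac{11}{36}\right) \frac{503}{72} = - \frac{5533}{2592}$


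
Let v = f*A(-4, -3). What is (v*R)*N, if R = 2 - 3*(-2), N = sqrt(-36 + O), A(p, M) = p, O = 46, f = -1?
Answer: 32*sqrt(10) ≈ 101.19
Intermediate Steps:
N = sqrt(10) (N = sqrt(-36 + 46) = sqrt(10) ≈ 3.1623)
R = 8 (R = 2 + 6 = 8)
v = 4 (v = -1*(-4) = 4)
(v*R)*N = (4*8)*sqrt(10) = 32*sqrt(10)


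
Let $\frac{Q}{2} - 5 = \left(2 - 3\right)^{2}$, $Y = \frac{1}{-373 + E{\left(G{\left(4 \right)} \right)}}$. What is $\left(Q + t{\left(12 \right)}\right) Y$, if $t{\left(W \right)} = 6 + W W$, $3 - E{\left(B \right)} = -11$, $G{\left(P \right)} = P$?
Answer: $- \frac{162}{359} \approx -0.45125$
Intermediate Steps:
$E{\left(B \right)} = 14$ ($E{\left(B \right)} = 3 - -11 = 3 + 11 = 14$)
$t{\left(W \right)} = 6 + W^{2}$
$Y = - \frac{1}{359}$ ($Y = \frac{1}{-373 + 14} = \frac{1}{-359} = - \frac{1}{359} \approx -0.0027855$)
$Q = 12$ ($Q = 10 + 2 \left(2 - 3\right)^{2} = 10 + 2 \left(-1\right)^{2} = 10 + 2 \cdot 1 = 10 + 2 = 12$)
$\left(Q + t{\left(12 \right)}\right) Y = \left(12 + \left(6 + 12^{2}\right)\right) \left(- \frac{1}{359}\right) = \left(12 + \left(6 + 144\right)\right) \left(- \frac{1}{359}\right) = \left(12 + 150\right) \left(- \frac{1}{359}\right) = 162 \left(- \frac{1}{359}\right) = - \frac{162}{359}$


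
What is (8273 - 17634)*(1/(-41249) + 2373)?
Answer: -916290963236/41249 ≈ -2.2214e+7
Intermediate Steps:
(8273 - 17634)*(1/(-41249) + 2373) = -9361*(-1/41249 + 2373) = -9361*97883876/41249 = -916290963236/41249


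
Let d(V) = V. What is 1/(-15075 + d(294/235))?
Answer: -235/3542331 ≈ -6.6340e-5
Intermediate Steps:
1/(-15075 + d(294/235)) = 1/(-15075 + 294/235) = 1/(-3542331/235) = -235/3542331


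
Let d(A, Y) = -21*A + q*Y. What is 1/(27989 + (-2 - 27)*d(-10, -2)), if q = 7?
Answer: 1/22305 ≈ 4.4833e-5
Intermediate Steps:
d(A, Y) = -21*A + 7*Y
1/(27989 + (-2 - 27)*d(-10, -2)) = 1/(27989 + (-2 - 27)*(-21*(-10) + 7*(-2))) = 1/(27989 - 29*(210 - 14)) = 1/(27989 - 29*196) = 1/(27989 - 5684) = 1/22305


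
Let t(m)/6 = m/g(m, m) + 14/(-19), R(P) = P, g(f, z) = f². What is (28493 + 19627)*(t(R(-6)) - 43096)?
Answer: -39406767240/19 ≈ -2.0740e+9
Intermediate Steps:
t(m) = -84/19 + 6/m (t(m) = 6*(m/(m²) + 14/(-19)) = 6*(m/m² + 14*(-1/19)) = 6*(1/m - 14/19) = 6*(-14/19 + 1/m) = -84/19 + 6/m)
(28493 + 19627)*(t(R(-6)) - 43096) = (28493 + 19627)*((-84/19 + 6/(-6)) - 43096) = 48120*((-84/19 + 6*(-⅙)) - 43096) = 48120*((-84/19 - 1) - 43096) = 48120*(-103/19 - 43096) = 48120*(-818927/19) = -39406767240/19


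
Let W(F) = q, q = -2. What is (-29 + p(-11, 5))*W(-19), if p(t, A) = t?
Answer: 80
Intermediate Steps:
W(F) = -2
(-29 + p(-11, 5))*W(-19) = (-29 - 11)*(-2) = -40*(-2) = 80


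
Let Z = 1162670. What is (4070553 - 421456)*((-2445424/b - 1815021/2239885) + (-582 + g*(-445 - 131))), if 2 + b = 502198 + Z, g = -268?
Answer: 1046335071444647265658949/1864554190205 ≈ 5.6117e+11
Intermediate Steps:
b = 1664866 (b = -2 + (502198 + 1162670) = -2 + 1664868 = 1664866)
(4070553 - 421456)*((-2445424/b - 1815021/2239885) + (-582 + g*(-445 - 131))) = (4070553 - 421456)*((-2445424/1664866 - 1815021/2239885) + (-582 - 268*(-445 - 131))) = 3649097*((-2445424*1/1664866 - 1815021*1/2239885) + (-582 - 268*(-576))) = 3649097*((-1222712/832433 - 1815021/2239885) + (-582 + 154368)) = 3649097*(-4249617644213/1864554190205 + 153786) = 3649097*(286738081077221917/1864554190205) = 1046335071444647265658949/1864554190205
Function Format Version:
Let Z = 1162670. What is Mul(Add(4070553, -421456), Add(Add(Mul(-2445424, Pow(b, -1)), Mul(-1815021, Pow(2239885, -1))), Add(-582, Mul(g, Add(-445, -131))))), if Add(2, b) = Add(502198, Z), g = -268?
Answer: Rational(1046335071444647265658949, 1864554190205) ≈ 5.6117e+11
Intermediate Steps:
b = 1664866 (b = Add(-2, Add(502198, 1162670)) = Add(-2, 1664868) = 1664866)
Mul(Add(4070553, -421456), Add(Add(Mul(-2445424, Pow(b, -1)), Mul(-1815021, Pow(2239885, -1))), Add(-582, Mul(g, Add(-445, -131))))) = Mul(Add(4070553, -421456), Add(Add(Mul(-2445424, Pow(1664866, -1)), Mul(-1815021, Pow(2239885, -1))), Add(-582, Mul(-268, Add(-445, -131))))) = Mul(3649097, Add(Add(Mul(-2445424, Rational(1, 1664866)), Mul(-1815021, Rational(1, 2239885))), Add(-582, Mul(-268, -576)))) = Mul(3649097, Add(Add(Rational(-1222712, 832433), Rational(-1815021, 2239885)), Add(-582, 154368))) = Mul(3649097, Add(Rational(-4249617644213, 1864554190205), 153786)) = Mul(3649097, Rational(286738081077221917, 1864554190205)) = Rational(1046335071444647265658949, 1864554190205)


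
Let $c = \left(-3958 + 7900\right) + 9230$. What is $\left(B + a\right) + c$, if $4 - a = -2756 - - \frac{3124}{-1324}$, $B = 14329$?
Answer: $\frac{10017172}{331} \approx 30263.0$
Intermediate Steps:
$c = 13172$ ($c = 3942 + 9230 = 13172$)
$a = \frac{914341}{331}$ ($a = 4 - \left(-2756 - - \frac{3124}{-1324}\right) = 4 - \left(-2756 - \left(-3124\right) \left(- \frac{1}{1324}\right)\right) = 4 - \left(-2756 - \frac{781}{331}\right) = 4 - - \frac{913017}{331} = 4 + \frac{913017}{331} = \frac{914341}{331} \approx 2762.4$)
$\left(B + a\right) + c = \left(14329 + \frac{914341}{331}\right) + 13172 = \frac{5657240}{331} + 13172 = \frac{10017172}{331}$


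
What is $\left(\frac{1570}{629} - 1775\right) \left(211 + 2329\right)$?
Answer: $- \frac{2831858700}{629} \approx -4.5022 \cdot 10^{6}$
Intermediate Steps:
$\left(\frac{1570}{629} - 1775\right) \left(211 + 2329\right) = \left(1570 \cdot \frac{1}{629} - 1775\right) 2540 = \left(\frac{1570}{629} - 1775\right) 2540 = \left(- \frac{1114905}{629}\right) 2540 = - \frac{2831858700}{629}$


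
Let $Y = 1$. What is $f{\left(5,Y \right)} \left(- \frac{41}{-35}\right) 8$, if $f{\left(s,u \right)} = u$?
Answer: $\frac{328}{35} \approx 9.3714$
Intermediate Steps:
$f{\left(5,Y \right)} \left(- \frac{41}{-35}\right) 8 = 1 \left(- \frac{41}{-35}\right) 8 = 1 \left(\left(-41\right) \left(- \frac{1}{35}\right)\right) 8 = 1 \cdot \frac{41}{35} \cdot 8 = \frac{41}{35} \cdot 8 = \frac{328}{35}$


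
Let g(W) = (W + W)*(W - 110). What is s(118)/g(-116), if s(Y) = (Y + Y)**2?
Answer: 3481/3277 ≈ 1.0623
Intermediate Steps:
g(W) = 2*W*(-110 + W) (g(W) = (2*W)*(-110 + W) = 2*W*(-110 + W))
s(Y) = 4*Y**2 (s(Y) = (2*Y)**2 = 4*Y**2)
s(118)/g(-116) = (4*118**2)/((2*(-116)*(-110 - 116))) = (4*13924)/((2*(-116)*(-226))) = 55696/52432 = 55696*(1/52432) = 3481/3277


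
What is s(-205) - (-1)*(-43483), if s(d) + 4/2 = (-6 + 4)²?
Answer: -43481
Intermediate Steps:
s(d) = 2 (s(d) = -2 + (-6 + 4)² = -2 + (-2)² = -2 + 4 = 2)
s(-205) - (-1)*(-43483) = 2 - (-1)*(-43483) = 2 - 1*43483 = 2 - 43483 = -43481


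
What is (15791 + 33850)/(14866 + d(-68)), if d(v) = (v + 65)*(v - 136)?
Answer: 49641/15478 ≈ 3.2072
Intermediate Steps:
d(v) = (-136 + v)*(65 + v) (d(v) = (65 + v)*(-136 + v) = (-136 + v)*(65 + v))
(15791 + 33850)/(14866 + d(-68)) = (15791 + 33850)/(14866 + (-8840 + (-68)**2 - 71*(-68))) = 49641/(14866 + (-8840 + 4624 + 4828)) = 49641/(14866 + 612) = 49641/15478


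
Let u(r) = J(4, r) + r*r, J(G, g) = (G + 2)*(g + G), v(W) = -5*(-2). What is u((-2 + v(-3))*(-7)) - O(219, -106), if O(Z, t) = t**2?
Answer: -8412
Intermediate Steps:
v(W) = 10
J(G, g) = (2 + G)*(G + g)
u(r) = 24 + r**2 + 6*r (u(r) = (4**2 + 2*4 + 2*r + 4*r) + r*r = (16 + 8 + 2*r + 4*r) + r**2 = (24 + 6*r) + r**2 = 24 + r**2 + 6*r)
u((-2 + v(-3))*(-7)) - O(219, -106) = (24 + ((-2 + 10)*(-7))**2 + 6*((-2 + 10)*(-7))) - 1*(-106)**2 = (24 + (8*(-7))**2 + 6*(8*(-7))) - 1*11236 = (24 + (-56)**2 + 6*(-56)) - 11236 = (24 + 3136 - 336) - 11236 = 2824 - 11236 = -8412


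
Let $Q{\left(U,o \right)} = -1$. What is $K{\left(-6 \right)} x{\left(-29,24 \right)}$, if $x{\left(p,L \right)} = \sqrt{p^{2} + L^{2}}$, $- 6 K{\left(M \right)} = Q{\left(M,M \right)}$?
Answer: $\frac{\sqrt{1417}}{6} \approx 6.2738$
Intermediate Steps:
$K{\left(M \right)} = \frac{1}{6}$ ($K{\left(M \right)} = \left(- \frac{1}{6}\right) \left(-1\right) = \frac{1}{6}$)
$x{\left(p,L \right)} = \sqrt{L^{2} + p^{2}}$
$K{\left(-6 \right)} x{\left(-29,24 \right)} = \frac{\sqrt{24^{2} + \left(-29\right)^{2}}}{6} = \frac{\sqrt{576 + 841}}{6} = \frac{\sqrt{1417}}{6}$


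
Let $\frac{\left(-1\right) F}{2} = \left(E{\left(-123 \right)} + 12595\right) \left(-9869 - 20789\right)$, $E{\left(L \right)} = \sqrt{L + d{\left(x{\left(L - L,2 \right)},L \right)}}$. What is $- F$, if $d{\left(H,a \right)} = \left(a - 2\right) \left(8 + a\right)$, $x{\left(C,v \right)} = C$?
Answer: $-772275020 - 122632 \sqrt{3563} \approx -7.7959 \cdot 10^{8}$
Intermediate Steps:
$d{\left(H,a \right)} = \left(-2 + a\right) \left(8 + a\right)$
$E{\left(L \right)} = \sqrt{-16 + L^{2} + 7 L}$ ($E{\left(L \right)} = \sqrt{L + \left(-16 + L^{2} + 6 L\right)} = \sqrt{-16 + L^{2} + 7 L}$)
$F = 772275020 + 122632 \sqrt{3563}$ ($F = - 2 \left(\sqrt{-16 + \left(-123\right)^{2} + 7 \left(-123\right)} + 12595\right) \left(-9869 - 20789\right) = - 2 \left(\sqrt{-16 + 15129 - 861} + 12595\right) \left(-30658\right) = - 2 \left(\sqrt{14252} + 12595\right) \left(-30658\right) = - 2 \left(2 \sqrt{3563} + 12595\right) \left(-30658\right) = - 2 \left(12595 + 2 \sqrt{3563}\right) \left(-30658\right) = - 2 \left(-386137510 - 61316 \sqrt{3563}\right) = 772275020 + 122632 \sqrt{3563} \approx 7.7959 \cdot 10^{8}$)
$- F = - (772275020 + 122632 \sqrt{3563}) = -772275020 - 122632 \sqrt{3563}$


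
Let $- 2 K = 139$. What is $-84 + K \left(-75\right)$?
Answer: $\frac{10257}{2} \approx 5128.5$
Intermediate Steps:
$K = - \frac{139}{2}$ ($K = \left(- \frac{1}{2}\right) 139 = - \frac{139}{2} \approx -69.5$)
$-84 + K \left(-75\right) = -84 - - \frac{10425}{2} = -84 + \frac{10425}{2} = \frac{10257}{2}$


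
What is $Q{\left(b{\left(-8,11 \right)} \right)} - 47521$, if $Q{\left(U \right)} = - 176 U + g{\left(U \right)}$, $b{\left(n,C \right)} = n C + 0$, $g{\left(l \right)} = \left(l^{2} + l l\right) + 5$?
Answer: $-16540$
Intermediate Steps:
$g{\left(l \right)} = 5 + 2 l^{2}$ ($g{\left(l \right)} = \left(l^{2} + l^{2}\right) + 5 = 2 l^{2} + 5 = 5 + 2 l^{2}$)
$b{\left(n,C \right)} = C n$ ($b{\left(n,C \right)} = C n + 0 = C n$)
$Q{\left(U \right)} = 5 - 176 U + 2 U^{2}$ ($Q{\left(U \right)} = - 176 U + \left(5 + 2 U^{2}\right) = 5 - 176 U + 2 U^{2}$)
$Q{\left(b{\left(-8,11 \right)} \right)} - 47521 = \left(5 - 176 \cdot 11 \left(-8\right) + 2 \left(11 \left(-8\right)\right)^{2}\right) - 47521 = \left(5 - -15488 + 2 \left(-88\right)^{2}\right) - 47521 = \left(5 + 15488 + 2 \cdot 7744\right) - 47521 = \left(5 + 15488 + 15488\right) - 47521 = 30981 - 47521 = -16540$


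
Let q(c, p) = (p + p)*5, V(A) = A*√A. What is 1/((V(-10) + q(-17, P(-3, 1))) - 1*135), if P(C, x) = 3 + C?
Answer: I/(5*(-27*I + 2*√10)) ≈ -0.0070221 + 0.0016449*I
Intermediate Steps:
V(A) = A^(3/2)
q(c, p) = 10*p (q(c, p) = (2*p)*5 = 10*p)
1/((V(-10) + q(-17, P(-3, 1))) - 1*135) = 1/(((-10)^(3/2) + 10*(3 - 3)) - 1*135) = 1/((-10*I*√10 + 10*0) - 135) = 1/((-10*I*√10 + 0) - 135) = 1/(-10*I*√10 - 135) = 1/(-135 - 10*I*√10)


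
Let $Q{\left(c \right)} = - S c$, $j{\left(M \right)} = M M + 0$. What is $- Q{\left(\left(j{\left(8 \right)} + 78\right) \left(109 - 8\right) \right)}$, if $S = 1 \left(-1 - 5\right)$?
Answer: $-86052$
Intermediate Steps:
$S = -6$ ($S = 1 \left(-6\right) = -6$)
$j{\left(M \right)} = M^{2}$ ($j{\left(M \right)} = M^{2} + 0 = M^{2}$)
$Q{\left(c \right)} = 6 c$ ($Q{\left(c \right)} = \left(-1\right) \left(-6\right) c = 6 c$)
$- Q{\left(\left(j{\left(8 \right)} + 78\right) \left(109 - 8\right) \right)} = - 6 \left(8^{2} + 78\right) \left(109 - 8\right) = - 6 \left(64 + 78\right) 101 = - 6 \cdot 142 \cdot 101 = - 6 \cdot 14342 = \left(-1\right) 86052 = -86052$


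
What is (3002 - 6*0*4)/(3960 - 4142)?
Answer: -1501/91 ≈ -16.495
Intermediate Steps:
(3002 - 6*0*4)/(3960 - 4142) = (3002 + 0*4)/(-182) = (3002 + 0)*(-1/182) = 3002*(-1/182) = -1501/91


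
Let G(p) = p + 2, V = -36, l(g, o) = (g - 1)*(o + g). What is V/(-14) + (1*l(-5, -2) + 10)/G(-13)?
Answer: -166/77 ≈ -2.1558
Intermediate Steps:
l(g, o) = (-1 + g)*(g + o)
G(p) = 2 + p
V/(-14) + (1*l(-5, -2) + 10)/G(-13) = -36/(-14) + (1*((-5)**2 - 1*(-5) - 1*(-2) - 5*(-2)) + 10)/(2 - 13) = -36*(-1/14) + (1*(25 + 5 + 2 + 10) + 10)/(-11) = 18/7 + (1*42 + 10)*(-1/11) = 18/7 + (42 + 10)*(-1/11) = 18/7 + 52*(-1/11) = 18/7 - 52/11 = -166/77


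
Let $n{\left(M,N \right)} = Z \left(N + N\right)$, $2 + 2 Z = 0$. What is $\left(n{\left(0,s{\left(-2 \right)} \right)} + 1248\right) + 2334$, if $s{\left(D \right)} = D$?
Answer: $3586$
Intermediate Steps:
$Z = -1$ ($Z = -1 + \frac{1}{2} \cdot 0 = -1 + 0 = -1$)
$n{\left(M,N \right)} = - 2 N$ ($n{\left(M,N \right)} = - (N + N) = - 2 N$)
$\left(n{\left(0,s{\left(-2 \right)} \right)} + 1248\right) + 2334 = \left(\left(-2\right) \left(-2\right) + 1248\right) + 2334 = \left(4 + 1248\right) + 2334 = 1252 + 2334 = 3586$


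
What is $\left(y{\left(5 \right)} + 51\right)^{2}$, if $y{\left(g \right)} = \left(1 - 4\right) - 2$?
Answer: $2116$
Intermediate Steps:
$y{\left(g \right)} = -5$ ($y{\left(g \right)} = -3 - 2 = -5$)
$\left(y{\left(5 \right)} + 51\right)^{2} = \left(-5 + 51\right)^{2} = 46^{2} = 2116$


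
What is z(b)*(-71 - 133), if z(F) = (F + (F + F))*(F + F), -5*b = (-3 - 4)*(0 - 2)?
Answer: -239904/25 ≈ -9596.2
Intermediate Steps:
b = -14/5 (b = -(-3 - 4)*(0 - 2)/5 = -(-7)*(-2)/5 = -⅕*14 = -14/5 ≈ -2.8000)
z(F) = 6*F² (z(F) = (F + 2*F)*(2*F) = (3*F)*(2*F) = 6*F²)
z(b)*(-71 - 133) = (6*(-14/5)²)*(-71 - 133) = (6*(196/25))*(-204) = (1176/25)*(-204) = -239904/25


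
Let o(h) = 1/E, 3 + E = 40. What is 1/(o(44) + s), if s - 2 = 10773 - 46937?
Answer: -37/1337993 ≈ -2.7653e-5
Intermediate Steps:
E = 37 (E = -3 + 40 = 37)
o(h) = 1/37
s = -36162 (s = 2 + (10773 - 46937) = 2 - 36164 = -36162)
1/(o(44) + s) = 1/(1/37 - 36162) = 1/(-1337993/37) = -37/1337993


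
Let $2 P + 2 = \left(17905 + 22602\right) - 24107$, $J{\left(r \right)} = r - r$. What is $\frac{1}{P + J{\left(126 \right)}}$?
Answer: $\frac{1}{8199} \approx 0.00012197$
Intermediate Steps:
$J{\left(r \right)} = 0$
$P = 8199$ ($P = -1 + \frac{\left(17905 + 22602\right) - 24107}{2} = -1 + \frac{40507 - 24107}{2} = -1 + \frac{1}{2} \cdot 16400 = -1 + 8200 = 8199$)
$\frac{1}{P + J{\left(126 \right)}} = \frac{1}{8199 + 0} = \frac{1}{8199}$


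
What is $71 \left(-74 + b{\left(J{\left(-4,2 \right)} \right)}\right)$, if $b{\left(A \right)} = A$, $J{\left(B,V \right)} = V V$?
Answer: $-4970$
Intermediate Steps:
$J{\left(B,V \right)} = V^{2}$
$71 \left(-74 + b{\left(J{\left(-4,2 \right)} \right)}\right) = 71 \left(-74 + 2^{2}\right) = 71 \left(-74 + 4\right) = 71 \left(-70\right) = -4970$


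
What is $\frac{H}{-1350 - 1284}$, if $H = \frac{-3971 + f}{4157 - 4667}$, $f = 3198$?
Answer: $- \frac{773}{1343340} \approx -0.00057543$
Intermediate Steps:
$H = \frac{773}{510}$ ($H = \frac{-3971 + 3198}{4157 - 4667} = - \frac{773}{-510} = \left(-773\right) \left(- \frac{1}{510}\right) = \frac{773}{510} \approx 1.5157$)
$\frac{H}{-1350 - 1284} = \frac{773}{510 \left(-1350 - 1284\right)} = \frac{773}{510 \left(-2634\right)} = \frac{773}{510} \left(- \frac{1}{2634}\right) = - \frac{773}{1343340}$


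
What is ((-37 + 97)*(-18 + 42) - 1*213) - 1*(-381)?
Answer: 1608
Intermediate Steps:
((-37 + 97)*(-18 + 42) - 1*213) - 1*(-381) = (60*24 - 213) + 381 = (1440 - 213) + 381 = 1227 + 381 = 1608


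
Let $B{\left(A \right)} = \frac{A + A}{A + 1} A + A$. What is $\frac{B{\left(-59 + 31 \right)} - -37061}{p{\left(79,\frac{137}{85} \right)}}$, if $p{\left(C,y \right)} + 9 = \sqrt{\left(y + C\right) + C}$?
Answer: $\frac{84857455}{20046} + \frac{998323 \sqrt{1153195}}{180414} \approx 10175.0$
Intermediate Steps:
$B{\left(A \right)} = A + \frac{2 A^{2}}{1 + A}$ ($B{\left(A \right)} = \frac{2 A}{1 + A} A + A = \frac{2 A^{2}}{1 + A} + A = A + \frac{2 A^{2}}{1 + A}$)
$p{\left(C,y \right)} = -9 + \sqrt{y + 2 C}$ ($p{\left(C,y \right)} = -9 + \sqrt{\left(y + C\right) + C} = -9 + \sqrt{\left(C + y\right) + C} = -9 + \sqrt{y + 2 C}$)
$\frac{B{\left(-59 + 31 \right)} - -37061}{p{\left(79,\frac{137}{85} \right)}} = \frac{\frac{\left(-59 + 31\right) \left(1 + 3 \left(-59 + 31\right)\right)}{1 + \left(-59 + 31\right)} - -37061}{-9 + \sqrt{\frac{137}{85} + 2 \cdot 79}} = \frac{- \frac{28 \left(1 + 3 \left(-28\right)\right)}{1 - 28} + 37061}{-9 + \sqrt{137 \cdot \frac{1}{85} + 158}} = \frac{- \frac{28 \left(1 - 84\right)}{-27} + 37061}{-9 + \sqrt{\frac{137}{85} + 158}} = \frac{\left(-28\right) \left(- \frac{1}{27}\right) \left(-83\right) + 37061}{-9 + \sqrt{\frac{13567}{85}}} = \frac{- \frac{2324}{27} + 37061}{-9 + \frac{\sqrt{1153195}}{85}} = \frac{998323}{27 \left(-9 + \frac{\sqrt{1153195}}{85}\right)}$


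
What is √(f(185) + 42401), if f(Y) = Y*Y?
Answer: 9*√946 ≈ 276.81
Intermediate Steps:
f(Y) = Y²
√(f(185) + 42401) = √(185² + 42401) = √(34225 + 42401) = √76626 = 9*√946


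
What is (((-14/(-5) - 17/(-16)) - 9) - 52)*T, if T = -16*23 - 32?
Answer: 22855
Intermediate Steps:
T = -400 (T = -368 - 32 = -400)
(((-14/(-5) - 17/(-16)) - 9) - 52)*T = (((-14/(-5) - 17/(-16)) - 9) - 52)*(-400) = (((-14*(-1/5) - 17*(-1/16)) - 9) - 52)*(-400) = (((14/5 + 17/16) - 9) - 52)*(-400) = ((309/80 - 9) - 52)*(-400) = (-411/80 - 52)*(-400) = -4571/80*(-400) = 22855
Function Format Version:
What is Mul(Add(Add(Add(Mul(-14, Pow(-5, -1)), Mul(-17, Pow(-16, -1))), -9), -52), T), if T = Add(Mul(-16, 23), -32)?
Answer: 22855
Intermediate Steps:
T = -400 (T = Add(-368, -32) = -400)
Mul(Add(Add(Add(Mul(-14, Pow(-5, -1)), Mul(-17, Pow(-16, -1))), -9), -52), T) = Mul(Add(Add(Add(Mul(-14, Pow(-5, -1)), Mul(-17, Pow(-16, -1))), -9), -52), -400) = Mul(Add(Add(Add(Mul(-14, Rational(-1, 5)), Mul(-17, Rational(-1, 16))), -9), -52), -400) = Mul(Add(Add(Add(Rational(14, 5), Rational(17, 16)), -9), -52), -400) = Mul(Add(Add(Rational(309, 80), -9), -52), -400) = Mul(Add(Rational(-411, 80), -52), -400) = Mul(Rational(-4571, 80), -400) = 22855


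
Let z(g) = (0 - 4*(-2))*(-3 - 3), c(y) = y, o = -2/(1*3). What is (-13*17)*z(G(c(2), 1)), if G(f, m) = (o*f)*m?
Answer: 10608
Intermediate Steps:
o = -⅔ (o = -2/3 = -2*⅓ = -⅔ ≈ -0.66667)
G(f, m) = -2*f*m/3 (G(f, m) = (-2*f/3)*m = -2*f*m/3)
z(g) = -48 (z(g) = (0 + 8)*(-6) = 8*(-6) = -48)
(-13*17)*z(G(c(2), 1)) = -13*17*(-48) = -221*(-48) = 10608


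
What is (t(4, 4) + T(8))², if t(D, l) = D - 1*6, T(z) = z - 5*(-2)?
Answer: 256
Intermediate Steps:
T(z) = 10 + z (T(z) = z + 10 = 10 + z)
t(D, l) = -6 + D (t(D, l) = D - 6 = -6 + D)
(t(4, 4) + T(8))² = ((-6 + 4) + (10 + 8))² = (-2 + 18)² = 16² = 256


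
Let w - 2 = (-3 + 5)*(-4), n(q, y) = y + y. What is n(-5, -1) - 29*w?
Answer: 172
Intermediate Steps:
n(q, y) = 2*y
w = -6 (w = 2 + (-3 + 5)*(-4) = 2 + 2*(-4) = 2 - 8 = -6)
n(-5, -1) - 29*w = 2*(-1) - 29*(-6) = -2 + 174 = 172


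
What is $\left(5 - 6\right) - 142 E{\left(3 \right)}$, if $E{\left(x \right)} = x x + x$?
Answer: $-1705$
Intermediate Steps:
$E{\left(x \right)} = x + x^{2}$ ($E{\left(x \right)} = x^{2} + x = x + x^{2}$)
$\left(5 - 6\right) - 142 E{\left(3 \right)} = \left(5 - 6\right) - 142 \cdot 3 \left(1 + 3\right) = \left(5 - 6\right) - 142 \cdot 3 \cdot 4 = -1 - 1704 = -1705$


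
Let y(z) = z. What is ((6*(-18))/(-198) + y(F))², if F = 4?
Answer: 2500/121 ≈ 20.661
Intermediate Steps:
((6*(-18))/(-198) + y(F))² = ((6*(-18))/(-198) + 4)² = (-108*(-1/198) + 4)² = (6/11 + 4)² = (50/11)² = 2500/121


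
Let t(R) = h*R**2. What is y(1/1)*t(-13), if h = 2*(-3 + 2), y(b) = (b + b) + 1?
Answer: -1014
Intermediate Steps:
y(b) = 1 + 2*b (y(b) = 2*b + 1 = 1 + 2*b)
h = -2 (h = 2*(-1) = -2)
t(R) = -2*R**2
y(1/1)*t(-13) = (1 + 2/1)*(-2*(-13)**2) = (1 + 2*1)*(-2*169) = (1 + 2)*(-338) = 3*(-338) = -1014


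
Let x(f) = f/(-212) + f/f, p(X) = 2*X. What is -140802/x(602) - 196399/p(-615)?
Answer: 1226404171/15990 ≈ 76698.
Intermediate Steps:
x(f) = 1 - f/212 (x(f) = f*(-1/212) + 1 = -f/212 + 1 = 1 - f/212)
-140802/x(602) - 196399/p(-615) = -140802/(1 - 1/212*602) - 196399/(2*(-615)) = -140802/(1 - 301/106) - 196399/(-1230) = -140802/(-195/106) - 196399*(-1/1230) = -140802*(-106/195) + 196399/1230 = 4975004/65 + 196399/1230 = 1226404171/15990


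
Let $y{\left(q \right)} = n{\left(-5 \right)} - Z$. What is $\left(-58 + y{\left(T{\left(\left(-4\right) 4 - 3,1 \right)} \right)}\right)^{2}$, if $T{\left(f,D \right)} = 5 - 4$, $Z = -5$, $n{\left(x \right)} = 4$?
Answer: $2401$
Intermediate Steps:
$T{\left(f,D \right)} = 1$ ($T{\left(f,D \right)} = 5 - 4 = 1$)
$y{\left(q \right)} = 9$ ($y{\left(q \right)} = 4 - -5 = 4 + 5 = 9$)
$\left(-58 + y{\left(T{\left(\left(-4\right) 4 - 3,1 \right)} \right)}\right)^{2} = \left(-58 + 9\right)^{2} = \left(-49\right)^{2} = 2401$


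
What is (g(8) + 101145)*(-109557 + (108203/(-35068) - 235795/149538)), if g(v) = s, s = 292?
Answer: -29139867963099144797/2621999292 ≈ -1.1114e+10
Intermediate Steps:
g(v) = 292
(g(8) + 101145)*(-109557 + (108203/(-35068) - 235795/149538)) = (292 + 101145)*(-109557 + (108203/(-35068) - 235795/149538)) = 101437*(-109557 + (108203*(-1/35068) - 235795*1/149538)) = 101437*(-109557 + (-108203/35068 - 235795/149538)) = 101437*(-109557 - 12224659637/2621999292) = 101437*(-287270601093281/2621999292) = -29139867963099144797/2621999292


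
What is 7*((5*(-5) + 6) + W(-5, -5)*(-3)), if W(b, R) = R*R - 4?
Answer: -574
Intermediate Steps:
W(b, R) = -4 + R² (W(b, R) = R² - 4 = -4 + R²)
7*((5*(-5) + 6) + W(-5, -5)*(-3)) = 7*((5*(-5) + 6) + (-4 + (-5)²)*(-3)) = 7*((-25 + 6) + (-4 + 25)*(-3)) = 7*(-19 + 21*(-3)) = 7*(-19 - 63) = 7*(-82) = -574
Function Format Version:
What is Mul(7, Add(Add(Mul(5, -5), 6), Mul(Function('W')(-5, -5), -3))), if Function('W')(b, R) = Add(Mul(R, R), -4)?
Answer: -574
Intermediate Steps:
Function('W')(b, R) = Add(-4, Pow(R, 2)) (Function('W')(b, R) = Add(Pow(R, 2), -4) = Add(-4, Pow(R, 2)))
Mul(7, Add(Add(Mul(5, -5), 6), Mul(Function('W')(-5, -5), -3))) = Mul(7, Add(Add(Mul(5, -5), 6), Mul(Add(-4, Pow(-5, 2)), -3))) = Mul(7, Add(Add(-25, 6), Mul(Add(-4, 25), -3))) = Mul(7, Add(-19, Mul(21, -3))) = Mul(7, Add(-19, -63)) = Mul(7, -82) = -574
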